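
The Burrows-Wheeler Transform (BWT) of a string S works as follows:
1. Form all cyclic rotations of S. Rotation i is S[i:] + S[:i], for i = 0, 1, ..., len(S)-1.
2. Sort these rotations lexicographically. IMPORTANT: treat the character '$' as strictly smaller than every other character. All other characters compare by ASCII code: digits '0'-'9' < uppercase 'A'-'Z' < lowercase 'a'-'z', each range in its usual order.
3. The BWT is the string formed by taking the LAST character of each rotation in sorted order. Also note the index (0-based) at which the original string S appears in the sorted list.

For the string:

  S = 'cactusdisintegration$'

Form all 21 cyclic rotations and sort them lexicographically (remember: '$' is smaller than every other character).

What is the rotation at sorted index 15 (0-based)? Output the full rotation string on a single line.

All 21 rotations (rotation i = S[i:]+S[:i]):
  rot[0] = cactusdisintegration$
  rot[1] = actusdisintegration$c
  rot[2] = ctusdisintegration$ca
  rot[3] = tusdisintegration$cac
  rot[4] = usdisintegration$cact
  rot[5] = sdisintegration$cactu
  rot[6] = disintegration$cactus
  rot[7] = isintegration$cactusd
  rot[8] = sintegration$cactusdi
  rot[9] = integration$cactusdis
  rot[10] = ntegration$cactusdisi
  rot[11] = tegration$cactusdisin
  rot[12] = egration$cactusdisint
  rot[13] = gration$cactusdisinte
  rot[14] = ration$cactusdisinteg
  rot[15] = ation$cactusdisintegr
  rot[16] = tion$cactusdisintegra
  rot[17] = ion$cactusdisintegrat
  rot[18] = on$cactusdisintegrati
  rot[19] = n$cactusdisintegratio
  rot[20] = $cactusdisintegration
Sorted (with $ < everything):
  sorted[0] = $cactusdisintegration
  sorted[1] = actusdisintegration$c
  sorted[2] = ation$cactusdisintegr
  sorted[3] = cactusdisintegration$
  sorted[4] = ctusdisintegration$ca
  sorted[5] = disintegration$cactus
  sorted[6] = egration$cactusdisint
  sorted[7] = gration$cactusdisinte
  sorted[8] = integration$cactusdis
  sorted[9] = ion$cactusdisintegrat
  sorted[10] = isintegration$cactusd
  sorted[11] = n$cactusdisintegratio
  sorted[12] = ntegration$cactusdisi
  sorted[13] = on$cactusdisintegrati
  sorted[14] = ration$cactusdisinteg
  sorted[15] = sdisintegration$cactu
  sorted[16] = sintegration$cactusdi
  sorted[17] = tegration$cactusdisin
  sorted[18] = tion$cactusdisintegra
  sorted[19] = tusdisintegration$cac
  sorted[20] = usdisintegration$cact
sorted[15] = sdisintegration$cactu

Answer: sdisintegration$cactu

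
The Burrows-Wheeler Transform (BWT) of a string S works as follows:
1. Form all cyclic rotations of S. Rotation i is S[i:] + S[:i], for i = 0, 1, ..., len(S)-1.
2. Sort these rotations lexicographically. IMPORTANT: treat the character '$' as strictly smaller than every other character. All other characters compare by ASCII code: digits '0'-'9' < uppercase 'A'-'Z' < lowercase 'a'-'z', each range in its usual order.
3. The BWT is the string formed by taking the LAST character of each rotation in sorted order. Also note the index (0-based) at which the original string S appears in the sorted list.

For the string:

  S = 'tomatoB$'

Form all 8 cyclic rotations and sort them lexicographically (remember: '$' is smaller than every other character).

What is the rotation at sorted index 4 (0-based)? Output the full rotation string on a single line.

All 8 rotations (rotation i = S[i:]+S[:i]):
  rot[0] = tomatoB$
  rot[1] = omatoB$t
  rot[2] = matoB$to
  rot[3] = atoB$tom
  rot[4] = toB$toma
  rot[5] = oB$tomat
  rot[6] = B$tomato
  rot[7] = $tomatoB
Sorted (with $ < everything):
  sorted[0] = $tomatoB
  sorted[1] = B$tomato
  sorted[2] = atoB$tom
  sorted[3] = matoB$to
  sorted[4] = oB$tomat
  sorted[5] = omatoB$t
  sorted[6] = toB$toma
  sorted[7] = tomatoB$
sorted[4] = oB$tomat

Answer: oB$tomat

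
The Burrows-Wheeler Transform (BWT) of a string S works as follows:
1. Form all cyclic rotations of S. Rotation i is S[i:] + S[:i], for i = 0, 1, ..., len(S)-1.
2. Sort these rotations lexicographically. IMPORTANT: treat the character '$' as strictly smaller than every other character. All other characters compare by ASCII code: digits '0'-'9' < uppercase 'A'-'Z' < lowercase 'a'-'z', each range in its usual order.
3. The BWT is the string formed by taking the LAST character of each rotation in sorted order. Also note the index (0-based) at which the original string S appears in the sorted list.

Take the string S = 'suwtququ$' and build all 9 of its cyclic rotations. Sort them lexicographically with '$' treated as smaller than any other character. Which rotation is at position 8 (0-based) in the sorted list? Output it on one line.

Answer: wtququ$su

Derivation:
All 9 rotations (rotation i = S[i:]+S[:i]):
  rot[0] = suwtququ$
  rot[1] = uwtququ$s
  rot[2] = wtququ$su
  rot[3] = tququ$suw
  rot[4] = ququ$suwt
  rot[5] = uqu$suwtq
  rot[6] = qu$suwtqu
  rot[7] = u$suwtquq
  rot[8] = $suwtququ
Sorted (with $ < everything):
  sorted[0] = $suwtququ
  sorted[1] = qu$suwtqu
  sorted[2] = ququ$suwt
  sorted[3] = suwtququ$
  sorted[4] = tququ$suw
  sorted[5] = u$suwtquq
  sorted[6] = uqu$suwtq
  sorted[7] = uwtququ$s
  sorted[8] = wtququ$su
sorted[8] = wtququ$su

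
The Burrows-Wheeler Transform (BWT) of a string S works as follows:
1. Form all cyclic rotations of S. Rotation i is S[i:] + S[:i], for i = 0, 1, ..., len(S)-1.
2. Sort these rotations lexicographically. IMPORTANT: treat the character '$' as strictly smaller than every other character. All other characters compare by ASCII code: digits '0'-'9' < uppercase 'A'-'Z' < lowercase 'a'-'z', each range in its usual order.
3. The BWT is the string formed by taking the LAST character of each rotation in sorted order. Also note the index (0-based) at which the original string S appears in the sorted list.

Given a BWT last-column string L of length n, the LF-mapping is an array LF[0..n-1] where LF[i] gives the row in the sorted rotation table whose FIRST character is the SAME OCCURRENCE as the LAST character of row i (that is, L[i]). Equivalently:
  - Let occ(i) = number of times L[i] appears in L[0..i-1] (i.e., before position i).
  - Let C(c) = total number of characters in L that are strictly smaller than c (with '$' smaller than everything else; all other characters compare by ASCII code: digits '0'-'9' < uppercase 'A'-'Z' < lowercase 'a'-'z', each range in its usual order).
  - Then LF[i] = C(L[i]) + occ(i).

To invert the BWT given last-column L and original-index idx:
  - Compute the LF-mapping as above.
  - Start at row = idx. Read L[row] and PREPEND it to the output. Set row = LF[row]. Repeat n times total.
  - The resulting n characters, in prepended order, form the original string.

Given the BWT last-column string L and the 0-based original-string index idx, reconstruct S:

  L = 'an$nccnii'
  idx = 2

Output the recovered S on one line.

Answer: cincinna$

Derivation:
LF mapping: 1 6 0 7 2 3 8 4 5
Walk LF starting at row 2, prepending L[row]:
  step 1: row=2, L[2]='$', prepend. Next row=LF[2]=0
  step 2: row=0, L[0]='a', prepend. Next row=LF[0]=1
  step 3: row=1, L[1]='n', prepend. Next row=LF[1]=6
  step 4: row=6, L[6]='n', prepend. Next row=LF[6]=8
  step 5: row=8, L[8]='i', prepend. Next row=LF[8]=5
  step 6: row=5, L[5]='c', prepend. Next row=LF[5]=3
  step 7: row=3, L[3]='n', prepend. Next row=LF[3]=7
  step 8: row=7, L[7]='i', prepend. Next row=LF[7]=4
  step 9: row=4, L[4]='c', prepend. Next row=LF[4]=2
Reversed output: cincinna$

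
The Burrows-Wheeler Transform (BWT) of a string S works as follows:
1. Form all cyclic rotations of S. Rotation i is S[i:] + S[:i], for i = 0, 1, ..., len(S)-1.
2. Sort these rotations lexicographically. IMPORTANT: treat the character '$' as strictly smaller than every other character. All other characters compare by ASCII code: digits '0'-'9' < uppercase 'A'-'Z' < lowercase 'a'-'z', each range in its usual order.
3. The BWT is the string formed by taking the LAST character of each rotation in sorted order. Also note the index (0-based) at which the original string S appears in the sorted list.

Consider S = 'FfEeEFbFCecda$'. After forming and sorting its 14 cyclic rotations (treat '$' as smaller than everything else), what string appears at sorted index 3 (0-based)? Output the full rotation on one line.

All 14 rotations (rotation i = S[i:]+S[:i]):
  rot[0] = FfEeEFbFCecda$
  rot[1] = fEeEFbFCecda$F
  rot[2] = EeEFbFCecda$Ff
  rot[3] = eEFbFCecda$FfE
  rot[4] = EFbFCecda$FfEe
  rot[5] = FbFCecda$FfEeE
  rot[6] = bFCecda$FfEeEF
  rot[7] = FCecda$FfEeEFb
  rot[8] = Cecda$FfEeEFbF
  rot[9] = ecda$FfEeEFbFC
  rot[10] = cda$FfEeEFbFCe
  rot[11] = da$FfEeEFbFCec
  rot[12] = a$FfEeEFbFCecd
  rot[13] = $FfEeEFbFCecda
Sorted (with $ < everything):
  sorted[0] = $FfEeEFbFCecda
  sorted[1] = Cecda$FfEeEFbF
  sorted[2] = EFbFCecda$FfEe
  sorted[3] = EeEFbFCecda$Ff
  sorted[4] = FCecda$FfEeEFb
  sorted[5] = FbFCecda$FfEeE
  sorted[6] = FfEeEFbFCecda$
  sorted[7] = a$FfEeEFbFCecd
  sorted[8] = bFCecda$FfEeEF
  sorted[9] = cda$FfEeEFbFCe
  sorted[10] = da$FfEeEFbFCec
  sorted[11] = eEFbFCecda$FfE
  sorted[12] = ecda$FfEeEFbFC
  sorted[13] = fEeEFbFCecda$F
sorted[3] = EeEFbFCecda$Ff

Answer: EeEFbFCecda$Ff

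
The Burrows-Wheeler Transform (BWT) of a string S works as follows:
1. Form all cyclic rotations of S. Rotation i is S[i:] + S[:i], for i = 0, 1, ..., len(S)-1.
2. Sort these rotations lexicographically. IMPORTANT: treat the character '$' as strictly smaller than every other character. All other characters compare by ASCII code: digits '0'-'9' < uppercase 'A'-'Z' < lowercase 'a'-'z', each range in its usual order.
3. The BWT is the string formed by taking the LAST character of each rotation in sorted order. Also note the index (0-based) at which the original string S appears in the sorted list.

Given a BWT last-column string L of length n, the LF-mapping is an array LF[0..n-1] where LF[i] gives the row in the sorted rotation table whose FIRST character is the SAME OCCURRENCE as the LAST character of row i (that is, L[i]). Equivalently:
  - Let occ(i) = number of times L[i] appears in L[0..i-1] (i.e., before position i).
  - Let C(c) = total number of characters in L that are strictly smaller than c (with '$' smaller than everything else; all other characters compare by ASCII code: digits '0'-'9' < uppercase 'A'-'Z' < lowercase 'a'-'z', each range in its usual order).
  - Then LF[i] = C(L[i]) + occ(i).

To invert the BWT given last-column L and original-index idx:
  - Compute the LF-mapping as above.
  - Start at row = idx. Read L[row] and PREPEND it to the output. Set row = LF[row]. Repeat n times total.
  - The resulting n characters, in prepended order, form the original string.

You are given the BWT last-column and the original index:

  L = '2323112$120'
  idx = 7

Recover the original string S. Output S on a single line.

LF mapping: 5 9 6 10 2 3 7 0 4 8 1
Walk LF starting at row 7, prepending L[row]:
  step 1: row=7, L[7]='$', prepend. Next row=LF[7]=0
  step 2: row=0, L[0]='2', prepend. Next row=LF[0]=5
  step 3: row=5, L[5]='1', prepend. Next row=LF[5]=3
  step 4: row=3, L[3]='3', prepend. Next row=LF[3]=10
  step 5: row=10, L[10]='0', prepend. Next row=LF[10]=1
  step 6: row=1, L[1]='3', prepend. Next row=LF[1]=9
  step 7: row=9, L[9]='2', prepend. Next row=LF[9]=8
  step 8: row=8, L[8]='1', prepend. Next row=LF[8]=4
  step 9: row=4, L[4]='1', prepend. Next row=LF[4]=2
  step 10: row=2, L[2]='2', prepend. Next row=LF[2]=6
  step 11: row=6, L[6]='2', prepend. Next row=LF[6]=7
Reversed output: 2211230312$

Answer: 2211230312$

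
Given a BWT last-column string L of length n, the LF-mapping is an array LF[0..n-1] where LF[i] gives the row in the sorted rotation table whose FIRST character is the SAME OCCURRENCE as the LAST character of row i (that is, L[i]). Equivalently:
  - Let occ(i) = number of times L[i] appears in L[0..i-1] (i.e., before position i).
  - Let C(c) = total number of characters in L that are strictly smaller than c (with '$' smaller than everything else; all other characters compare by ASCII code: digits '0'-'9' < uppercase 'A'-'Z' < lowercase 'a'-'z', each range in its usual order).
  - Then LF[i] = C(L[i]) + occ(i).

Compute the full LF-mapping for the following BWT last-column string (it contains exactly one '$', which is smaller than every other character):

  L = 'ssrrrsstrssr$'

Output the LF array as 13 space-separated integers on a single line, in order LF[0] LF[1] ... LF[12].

Answer: 6 7 1 2 3 8 9 12 4 10 11 5 0

Derivation:
Char counts: '$':1, 'r':5, 's':6, 't':1
C (first-col start): C('$')=0, C('r')=1, C('s')=6, C('t')=12
L[0]='s': occ=0, LF[0]=C('s')+0=6+0=6
L[1]='s': occ=1, LF[1]=C('s')+1=6+1=7
L[2]='r': occ=0, LF[2]=C('r')+0=1+0=1
L[3]='r': occ=1, LF[3]=C('r')+1=1+1=2
L[4]='r': occ=2, LF[4]=C('r')+2=1+2=3
L[5]='s': occ=2, LF[5]=C('s')+2=6+2=8
L[6]='s': occ=3, LF[6]=C('s')+3=6+3=9
L[7]='t': occ=0, LF[7]=C('t')+0=12+0=12
L[8]='r': occ=3, LF[8]=C('r')+3=1+3=4
L[9]='s': occ=4, LF[9]=C('s')+4=6+4=10
L[10]='s': occ=5, LF[10]=C('s')+5=6+5=11
L[11]='r': occ=4, LF[11]=C('r')+4=1+4=5
L[12]='$': occ=0, LF[12]=C('$')+0=0+0=0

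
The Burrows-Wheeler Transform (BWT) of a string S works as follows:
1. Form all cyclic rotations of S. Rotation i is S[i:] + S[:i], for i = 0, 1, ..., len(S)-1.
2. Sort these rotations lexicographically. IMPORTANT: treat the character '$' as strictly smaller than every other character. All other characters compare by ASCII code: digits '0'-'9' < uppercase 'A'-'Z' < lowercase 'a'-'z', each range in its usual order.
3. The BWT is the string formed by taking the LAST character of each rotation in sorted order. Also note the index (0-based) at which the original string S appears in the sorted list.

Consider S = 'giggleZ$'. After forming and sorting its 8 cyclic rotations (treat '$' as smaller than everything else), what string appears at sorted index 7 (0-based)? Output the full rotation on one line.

Answer: leZ$gigg

Derivation:
All 8 rotations (rotation i = S[i:]+S[:i]):
  rot[0] = giggleZ$
  rot[1] = iggleZ$g
  rot[2] = ggleZ$gi
  rot[3] = gleZ$gig
  rot[4] = leZ$gigg
  rot[5] = eZ$giggl
  rot[6] = Z$giggle
  rot[7] = $giggleZ
Sorted (with $ < everything):
  sorted[0] = $giggleZ
  sorted[1] = Z$giggle
  sorted[2] = eZ$giggl
  sorted[3] = ggleZ$gi
  sorted[4] = giggleZ$
  sorted[5] = gleZ$gig
  sorted[6] = iggleZ$g
  sorted[7] = leZ$gigg
sorted[7] = leZ$gigg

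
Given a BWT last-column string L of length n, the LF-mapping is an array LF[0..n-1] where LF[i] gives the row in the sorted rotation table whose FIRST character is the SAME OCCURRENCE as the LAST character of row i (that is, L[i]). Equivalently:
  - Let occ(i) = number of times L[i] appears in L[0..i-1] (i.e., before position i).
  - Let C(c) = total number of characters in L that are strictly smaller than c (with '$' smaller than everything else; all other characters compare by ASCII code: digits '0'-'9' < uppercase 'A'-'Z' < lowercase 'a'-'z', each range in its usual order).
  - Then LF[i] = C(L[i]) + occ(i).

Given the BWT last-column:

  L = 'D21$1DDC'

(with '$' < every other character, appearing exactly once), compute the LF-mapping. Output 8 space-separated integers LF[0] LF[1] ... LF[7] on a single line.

Char counts: '$':1, '1':2, '2':1, 'C':1, 'D':3
C (first-col start): C('$')=0, C('1')=1, C('2')=3, C('C')=4, C('D')=5
L[0]='D': occ=0, LF[0]=C('D')+0=5+0=5
L[1]='2': occ=0, LF[1]=C('2')+0=3+0=3
L[2]='1': occ=0, LF[2]=C('1')+0=1+0=1
L[3]='$': occ=0, LF[3]=C('$')+0=0+0=0
L[4]='1': occ=1, LF[4]=C('1')+1=1+1=2
L[5]='D': occ=1, LF[5]=C('D')+1=5+1=6
L[6]='D': occ=2, LF[6]=C('D')+2=5+2=7
L[7]='C': occ=0, LF[7]=C('C')+0=4+0=4

Answer: 5 3 1 0 2 6 7 4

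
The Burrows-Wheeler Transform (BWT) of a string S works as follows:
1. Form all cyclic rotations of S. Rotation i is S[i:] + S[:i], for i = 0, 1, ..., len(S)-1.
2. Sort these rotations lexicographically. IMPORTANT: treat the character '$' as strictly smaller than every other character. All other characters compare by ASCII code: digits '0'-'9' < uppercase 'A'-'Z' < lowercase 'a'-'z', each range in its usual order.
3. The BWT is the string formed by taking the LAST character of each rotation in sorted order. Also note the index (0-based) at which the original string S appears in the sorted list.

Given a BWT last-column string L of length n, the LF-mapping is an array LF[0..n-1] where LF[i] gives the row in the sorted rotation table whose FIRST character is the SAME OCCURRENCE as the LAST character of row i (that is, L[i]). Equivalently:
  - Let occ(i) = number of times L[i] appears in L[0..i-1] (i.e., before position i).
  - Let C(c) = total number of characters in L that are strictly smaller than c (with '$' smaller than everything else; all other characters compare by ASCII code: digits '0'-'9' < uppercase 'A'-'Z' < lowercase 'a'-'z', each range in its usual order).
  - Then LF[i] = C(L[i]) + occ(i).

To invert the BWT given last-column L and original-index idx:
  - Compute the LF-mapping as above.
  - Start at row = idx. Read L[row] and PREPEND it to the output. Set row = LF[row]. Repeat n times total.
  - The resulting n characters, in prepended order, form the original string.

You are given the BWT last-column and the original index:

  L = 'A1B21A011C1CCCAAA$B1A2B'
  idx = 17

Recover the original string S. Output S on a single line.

Answer: BBCAACA12111C2CAAB101A$

Derivation:
LF mapping: 10 2 16 8 3 11 1 4 5 19 6 20 21 22 12 13 14 0 17 7 15 9 18
Walk LF starting at row 17, prepending L[row]:
  step 1: row=17, L[17]='$', prepend. Next row=LF[17]=0
  step 2: row=0, L[0]='A', prepend. Next row=LF[0]=10
  step 3: row=10, L[10]='1', prepend. Next row=LF[10]=6
  step 4: row=6, L[6]='0', prepend. Next row=LF[6]=1
  step 5: row=1, L[1]='1', prepend. Next row=LF[1]=2
  step 6: row=2, L[2]='B', prepend. Next row=LF[2]=16
  step 7: row=16, L[16]='A', prepend. Next row=LF[16]=14
  step 8: row=14, L[14]='A', prepend. Next row=LF[14]=12
  step 9: row=12, L[12]='C', prepend. Next row=LF[12]=21
  step 10: row=21, L[21]='2', prepend. Next row=LF[21]=9
  step 11: row=9, L[9]='C', prepend. Next row=LF[9]=19
  step 12: row=19, L[19]='1', prepend. Next row=LF[19]=7
  step 13: row=7, L[7]='1', prepend. Next row=LF[7]=4
  step 14: row=4, L[4]='1', prepend. Next row=LF[4]=3
  step 15: row=3, L[3]='2', prepend. Next row=LF[3]=8
  step 16: row=8, L[8]='1', prepend. Next row=LF[8]=5
  step 17: row=5, L[5]='A', prepend. Next row=LF[5]=11
  step 18: row=11, L[11]='C', prepend. Next row=LF[11]=20
  step 19: row=20, L[20]='A', prepend. Next row=LF[20]=15
  step 20: row=15, L[15]='A', prepend. Next row=LF[15]=13
  step 21: row=13, L[13]='C', prepend. Next row=LF[13]=22
  step 22: row=22, L[22]='B', prepend. Next row=LF[22]=18
  step 23: row=18, L[18]='B', prepend. Next row=LF[18]=17
Reversed output: BBCAACA12111C2CAAB101A$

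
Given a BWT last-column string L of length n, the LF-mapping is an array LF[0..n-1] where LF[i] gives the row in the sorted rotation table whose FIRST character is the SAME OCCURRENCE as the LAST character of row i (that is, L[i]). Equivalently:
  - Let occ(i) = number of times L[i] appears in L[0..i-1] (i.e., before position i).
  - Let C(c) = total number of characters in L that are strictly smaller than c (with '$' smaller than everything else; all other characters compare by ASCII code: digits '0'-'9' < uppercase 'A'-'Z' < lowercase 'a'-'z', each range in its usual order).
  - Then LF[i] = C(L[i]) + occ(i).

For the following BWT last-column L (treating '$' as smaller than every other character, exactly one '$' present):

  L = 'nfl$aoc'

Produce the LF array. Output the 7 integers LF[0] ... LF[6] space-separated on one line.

Char counts: '$':1, 'a':1, 'c':1, 'f':1, 'l':1, 'n':1, 'o':1
C (first-col start): C('$')=0, C('a')=1, C('c')=2, C('f')=3, C('l')=4, C('n')=5, C('o')=6
L[0]='n': occ=0, LF[0]=C('n')+0=5+0=5
L[1]='f': occ=0, LF[1]=C('f')+0=3+0=3
L[2]='l': occ=0, LF[2]=C('l')+0=4+0=4
L[3]='$': occ=0, LF[3]=C('$')+0=0+0=0
L[4]='a': occ=0, LF[4]=C('a')+0=1+0=1
L[5]='o': occ=0, LF[5]=C('o')+0=6+0=6
L[6]='c': occ=0, LF[6]=C('c')+0=2+0=2

Answer: 5 3 4 0 1 6 2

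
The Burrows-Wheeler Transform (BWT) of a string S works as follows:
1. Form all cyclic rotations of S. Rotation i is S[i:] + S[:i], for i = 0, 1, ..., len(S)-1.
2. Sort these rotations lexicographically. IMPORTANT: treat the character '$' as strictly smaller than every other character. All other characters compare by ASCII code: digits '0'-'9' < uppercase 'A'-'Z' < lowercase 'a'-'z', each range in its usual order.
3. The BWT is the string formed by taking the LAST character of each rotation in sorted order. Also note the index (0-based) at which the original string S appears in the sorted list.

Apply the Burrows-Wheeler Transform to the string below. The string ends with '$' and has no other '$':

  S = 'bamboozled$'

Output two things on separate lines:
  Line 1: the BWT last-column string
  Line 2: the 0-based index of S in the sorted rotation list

All 11 rotations (rotation i = S[i:]+S[:i]):
  rot[0] = bamboozled$
  rot[1] = amboozled$b
  rot[2] = mboozled$ba
  rot[3] = boozled$bam
  rot[4] = oozled$bamb
  rot[5] = ozled$bambo
  rot[6] = zled$bamboo
  rot[7] = led$bambooz
  rot[8] = ed$bamboozl
  rot[9] = d$bamboozle
  rot[10] = $bamboozled
Sorted (with $ < everything):
  sorted[0] = $bamboozled  (last char: 'd')
  sorted[1] = amboozled$b  (last char: 'b')
  sorted[2] = bamboozled$  (last char: '$')
  sorted[3] = boozled$bam  (last char: 'm')
  sorted[4] = d$bamboozle  (last char: 'e')
  sorted[5] = ed$bamboozl  (last char: 'l')
  sorted[6] = led$bambooz  (last char: 'z')
  sorted[7] = mboozled$ba  (last char: 'a')
  sorted[8] = oozled$bamb  (last char: 'b')
  sorted[9] = ozled$bambo  (last char: 'o')
  sorted[10] = zled$bamboo  (last char: 'o')
Last column: db$melzaboo
Original string S is at sorted index 2

Answer: db$melzaboo
2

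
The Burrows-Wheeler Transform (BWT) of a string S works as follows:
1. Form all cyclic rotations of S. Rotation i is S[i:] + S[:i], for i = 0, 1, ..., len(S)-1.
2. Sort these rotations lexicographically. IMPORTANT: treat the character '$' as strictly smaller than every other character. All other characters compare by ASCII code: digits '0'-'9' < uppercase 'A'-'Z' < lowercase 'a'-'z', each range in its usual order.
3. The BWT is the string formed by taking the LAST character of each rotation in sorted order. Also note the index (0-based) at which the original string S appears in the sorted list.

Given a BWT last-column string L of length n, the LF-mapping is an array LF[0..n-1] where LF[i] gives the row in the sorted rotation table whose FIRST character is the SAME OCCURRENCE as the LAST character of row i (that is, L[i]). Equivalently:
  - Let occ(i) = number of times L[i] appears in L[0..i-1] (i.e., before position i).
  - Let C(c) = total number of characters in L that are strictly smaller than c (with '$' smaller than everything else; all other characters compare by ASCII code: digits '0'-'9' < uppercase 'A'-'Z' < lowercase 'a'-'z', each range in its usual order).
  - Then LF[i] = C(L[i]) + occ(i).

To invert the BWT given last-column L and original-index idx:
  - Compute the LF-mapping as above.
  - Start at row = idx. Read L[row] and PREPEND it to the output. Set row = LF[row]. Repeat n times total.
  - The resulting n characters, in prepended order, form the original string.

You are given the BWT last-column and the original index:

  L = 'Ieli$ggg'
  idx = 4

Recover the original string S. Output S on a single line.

Answer: giggleI$

Derivation:
LF mapping: 1 2 7 6 0 3 4 5
Walk LF starting at row 4, prepending L[row]:
  step 1: row=4, L[4]='$', prepend. Next row=LF[4]=0
  step 2: row=0, L[0]='I', prepend. Next row=LF[0]=1
  step 3: row=1, L[1]='e', prepend. Next row=LF[1]=2
  step 4: row=2, L[2]='l', prepend. Next row=LF[2]=7
  step 5: row=7, L[7]='g', prepend. Next row=LF[7]=5
  step 6: row=5, L[5]='g', prepend. Next row=LF[5]=3
  step 7: row=3, L[3]='i', prepend. Next row=LF[3]=6
  step 8: row=6, L[6]='g', prepend. Next row=LF[6]=4
Reversed output: giggleI$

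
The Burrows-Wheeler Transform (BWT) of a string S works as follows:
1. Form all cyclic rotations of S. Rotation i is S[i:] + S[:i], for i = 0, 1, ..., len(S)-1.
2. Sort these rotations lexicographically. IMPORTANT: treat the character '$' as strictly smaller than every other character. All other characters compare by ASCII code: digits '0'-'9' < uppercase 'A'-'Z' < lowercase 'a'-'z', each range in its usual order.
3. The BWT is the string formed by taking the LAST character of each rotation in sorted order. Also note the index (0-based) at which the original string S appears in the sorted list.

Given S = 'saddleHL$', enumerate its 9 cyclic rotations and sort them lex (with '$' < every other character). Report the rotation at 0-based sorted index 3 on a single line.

Answer: addleHL$s

Derivation:
All 9 rotations (rotation i = S[i:]+S[:i]):
  rot[0] = saddleHL$
  rot[1] = addleHL$s
  rot[2] = ddleHL$sa
  rot[3] = dleHL$sad
  rot[4] = leHL$sadd
  rot[5] = eHL$saddl
  rot[6] = HL$saddle
  rot[7] = L$saddleH
  rot[8] = $saddleHL
Sorted (with $ < everything):
  sorted[0] = $saddleHL
  sorted[1] = HL$saddle
  sorted[2] = L$saddleH
  sorted[3] = addleHL$s
  sorted[4] = ddleHL$sa
  sorted[5] = dleHL$sad
  sorted[6] = eHL$saddl
  sorted[7] = leHL$sadd
  sorted[8] = saddleHL$
sorted[3] = addleHL$s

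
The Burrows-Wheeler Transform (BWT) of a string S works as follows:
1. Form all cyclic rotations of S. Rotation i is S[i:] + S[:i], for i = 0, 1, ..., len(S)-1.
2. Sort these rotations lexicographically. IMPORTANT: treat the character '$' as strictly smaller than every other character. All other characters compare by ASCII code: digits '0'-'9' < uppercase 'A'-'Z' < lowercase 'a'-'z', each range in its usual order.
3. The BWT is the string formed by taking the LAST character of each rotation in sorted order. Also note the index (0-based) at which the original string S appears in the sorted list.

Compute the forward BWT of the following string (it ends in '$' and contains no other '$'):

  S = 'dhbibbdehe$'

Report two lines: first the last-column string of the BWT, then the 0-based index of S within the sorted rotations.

Answer: eibhb$hddeb
5

Derivation:
All 11 rotations (rotation i = S[i:]+S[:i]):
  rot[0] = dhbibbdehe$
  rot[1] = hbibbdehe$d
  rot[2] = bibbdehe$dh
  rot[3] = ibbdehe$dhb
  rot[4] = bbdehe$dhbi
  rot[5] = bdehe$dhbib
  rot[6] = dehe$dhbibb
  rot[7] = ehe$dhbibbd
  rot[8] = he$dhbibbde
  rot[9] = e$dhbibbdeh
  rot[10] = $dhbibbdehe
Sorted (with $ < everything):
  sorted[0] = $dhbibbdehe  (last char: 'e')
  sorted[1] = bbdehe$dhbi  (last char: 'i')
  sorted[2] = bdehe$dhbib  (last char: 'b')
  sorted[3] = bibbdehe$dh  (last char: 'h')
  sorted[4] = dehe$dhbibb  (last char: 'b')
  sorted[5] = dhbibbdehe$  (last char: '$')
  sorted[6] = e$dhbibbdeh  (last char: 'h')
  sorted[7] = ehe$dhbibbd  (last char: 'd')
  sorted[8] = hbibbdehe$d  (last char: 'd')
  sorted[9] = he$dhbibbde  (last char: 'e')
  sorted[10] = ibbdehe$dhb  (last char: 'b')
Last column: eibhb$hddeb
Original string S is at sorted index 5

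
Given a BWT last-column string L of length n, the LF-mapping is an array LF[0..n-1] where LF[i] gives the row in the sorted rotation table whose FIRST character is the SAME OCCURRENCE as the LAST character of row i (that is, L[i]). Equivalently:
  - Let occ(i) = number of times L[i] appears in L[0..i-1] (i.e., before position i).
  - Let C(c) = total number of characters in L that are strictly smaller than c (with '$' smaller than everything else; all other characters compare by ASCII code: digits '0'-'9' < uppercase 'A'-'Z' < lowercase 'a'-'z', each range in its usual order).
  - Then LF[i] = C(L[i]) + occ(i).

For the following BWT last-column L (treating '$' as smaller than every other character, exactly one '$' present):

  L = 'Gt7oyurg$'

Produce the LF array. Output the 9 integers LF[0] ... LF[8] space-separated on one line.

Answer: 2 6 1 4 8 7 5 3 0

Derivation:
Char counts: '$':1, '7':1, 'G':1, 'g':1, 'o':1, 'r':1, 't':1, 'u':1, 'y':1
C (first-col start): C('$')=0, C('7')=1, C('G')=2, C('g')=3, C('o')=4, C('r')=5, C('t')=6, C('u')=7, C('y')=8
L[0]='G': occ=0, LF[0]=C('G')+0=2+0=2
L[1]='t': occ=0, LF[1]=C('t')+0=6+0=6
L[2]='7': occ=0, LF[2]=C('7')+0=1+0=1
L[3]='o': occ=0, LF[3]=C('o')+0=4+0=4
L[4]='y': occ=0, LF[4]=C('y')+0=8+0=8
L[5]='u': occ=0, LF[5]=C('u')+0=7+0=7
L[6]='r': occ=0, LF[6]=C('r')+0=5+0=5
L[7]='g': occ=0, LF[7]=C('g')+0=3+0=3
L[8]='$': occ=0, LF[8]=C('$')+0=0+0=0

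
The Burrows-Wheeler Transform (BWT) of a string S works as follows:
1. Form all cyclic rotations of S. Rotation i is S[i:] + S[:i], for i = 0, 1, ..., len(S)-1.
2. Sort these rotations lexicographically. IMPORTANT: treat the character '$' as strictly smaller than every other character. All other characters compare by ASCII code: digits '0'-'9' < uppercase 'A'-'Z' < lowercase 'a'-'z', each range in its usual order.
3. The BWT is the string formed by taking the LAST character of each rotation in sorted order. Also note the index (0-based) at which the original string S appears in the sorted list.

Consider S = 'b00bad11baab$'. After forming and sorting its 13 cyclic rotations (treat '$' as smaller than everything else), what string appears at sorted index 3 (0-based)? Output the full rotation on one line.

Answer: 11baab$b00bad

Derivation:
All 13 rotations (rotation i = S[i:]+S[:i]):
  rot[0] = b00bad11baab$
  rot[1] = 00bad11baab$b
  rot[2] = 0bad11baab$b0
  rot[3] = bad11baab$b00
  rot[4] = ad11baab$b00b
  rot[5] = d11baab$b00ba
  rot[6] = 11baab$b00bad
  rot[7] = 1baab$b00bad1
  rot[8] = baab$b00bad11
  rot[9] = aab$b00bad11b
  rot[10] = ab$b00bad11ba
  rot[11] = b$b00bad11baa
  rot[12] = $b00bad11baab
Sorted (with $ < everything):
  sorted[0] = $b00bad11baab
  sorted[1] = 00bad11baab$b
  sorted[2] = 0bad11baab$b0
  sorted[3] = 11baab$b00bad
  sorted[4] = 1baab$b00bad1
  sorted[5] = aab$b00bad11b
  sorted[6] = ab$b00bad11ba
  sorted[7] = ad11baab$b00b
  sorted[8] = b$b00bad11baa
  sorted[9] = b00bad11baab$
  sorted[10] = baab$b00bad11
  sorted[11] = bad11baab$b00
  sorted[12] = d11baab$b00ba
sorted[3] = 11baab$b00bad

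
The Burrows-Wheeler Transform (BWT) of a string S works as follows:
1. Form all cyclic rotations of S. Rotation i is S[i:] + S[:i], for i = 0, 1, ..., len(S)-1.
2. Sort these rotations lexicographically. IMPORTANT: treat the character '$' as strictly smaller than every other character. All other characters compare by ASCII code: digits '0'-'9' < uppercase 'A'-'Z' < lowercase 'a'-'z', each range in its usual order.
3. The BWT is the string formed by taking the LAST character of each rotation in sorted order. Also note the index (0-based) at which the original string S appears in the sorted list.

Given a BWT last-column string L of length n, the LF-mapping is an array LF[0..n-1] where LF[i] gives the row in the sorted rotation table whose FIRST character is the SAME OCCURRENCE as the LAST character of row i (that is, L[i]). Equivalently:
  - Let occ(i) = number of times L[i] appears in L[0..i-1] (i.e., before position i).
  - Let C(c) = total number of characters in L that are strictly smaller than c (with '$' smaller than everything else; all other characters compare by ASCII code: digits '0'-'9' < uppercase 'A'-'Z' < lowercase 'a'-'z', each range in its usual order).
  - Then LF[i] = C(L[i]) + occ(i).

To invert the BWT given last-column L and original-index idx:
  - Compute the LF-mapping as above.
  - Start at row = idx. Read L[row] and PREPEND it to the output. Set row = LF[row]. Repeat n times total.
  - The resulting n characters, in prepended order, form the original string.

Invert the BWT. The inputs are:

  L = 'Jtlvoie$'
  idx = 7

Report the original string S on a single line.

Answer: violetJ$

Derivation:
LF mapping: 1 6 4 7 5 3 2 0
Walk LF starting at row 7, prepending L[row]:
  step 1: row=7, L[7]='$', prepend. Next row=LF[7]=0
  step 2: row=0, L[0]='J', prepend. Next row=LF[0]=1
  step 3: row=1, L[1]='t', prepend. Next row=LF[1]=6
  step 4: row=6, L[6]='e', prepend. Next row=LF[6]=2
  step 5: row=2, L[2]='l', prepend. Next row=LF[2]=4
  step 6: row=4, L[4]='o', prepend. Next row=LF[4]=5
  step 7: row=5, L[5]='i', prepend. Next row=LF[5]=3
  step 8: row=3, L[3]='v', prepend. Next row=LF[3]=7
Reversed output: violetJ$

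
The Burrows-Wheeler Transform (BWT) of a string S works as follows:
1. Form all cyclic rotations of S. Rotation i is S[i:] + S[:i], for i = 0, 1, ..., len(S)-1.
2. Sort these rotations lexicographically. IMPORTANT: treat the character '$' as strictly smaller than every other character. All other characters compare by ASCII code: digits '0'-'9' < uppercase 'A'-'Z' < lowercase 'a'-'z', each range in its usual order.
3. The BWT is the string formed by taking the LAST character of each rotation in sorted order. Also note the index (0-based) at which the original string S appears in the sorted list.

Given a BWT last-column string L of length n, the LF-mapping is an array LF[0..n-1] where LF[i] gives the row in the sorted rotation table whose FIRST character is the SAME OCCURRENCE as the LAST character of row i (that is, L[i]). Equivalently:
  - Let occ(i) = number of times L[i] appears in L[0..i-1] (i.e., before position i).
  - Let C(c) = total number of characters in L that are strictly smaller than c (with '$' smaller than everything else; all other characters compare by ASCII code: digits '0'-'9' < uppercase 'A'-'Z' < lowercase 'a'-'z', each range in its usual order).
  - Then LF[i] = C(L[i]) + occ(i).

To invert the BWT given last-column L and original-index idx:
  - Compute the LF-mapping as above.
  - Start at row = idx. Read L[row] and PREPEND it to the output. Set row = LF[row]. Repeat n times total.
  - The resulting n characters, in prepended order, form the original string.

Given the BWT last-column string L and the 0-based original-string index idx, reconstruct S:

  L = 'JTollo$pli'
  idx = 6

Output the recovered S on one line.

Answer: lollipoTJ$

Derivation:
LF mapping: 1 2 7 4 5 8 0 9 6 3
Walk LF starting at row 6, prepending L[row]:
  step 1: row=6, L[6]='$', prepend. Next row=LF[6]=0
  step 2: row=0, L[0]='J', prepend. Next row=LF[0]=1
  step 3: row=1, L[1]='T', prepend. Next row=LF[1]=2
  step 4: row=2, L[2]='o', prepend. Next row=LF[2]=7
  step 5: row=7, L[7]='p', prepend. Next row=LF[7]=9
  step 6: row=9, L[9]='i', prepend. Next row=LF[9]=3
  step 7: row=3, L[3]='l', prepend. Next row=LF[3]=4
  step 8: row=4, L[4]='l', prepend. Next row=LF[4]=5
  step 9: row=5, L[5]='o', prepend. Next row=LF[5]=8
  step 10: row=8, L[8]='l', prepend. Next row=LF[8]=6
Reversed output: lollipoTJ$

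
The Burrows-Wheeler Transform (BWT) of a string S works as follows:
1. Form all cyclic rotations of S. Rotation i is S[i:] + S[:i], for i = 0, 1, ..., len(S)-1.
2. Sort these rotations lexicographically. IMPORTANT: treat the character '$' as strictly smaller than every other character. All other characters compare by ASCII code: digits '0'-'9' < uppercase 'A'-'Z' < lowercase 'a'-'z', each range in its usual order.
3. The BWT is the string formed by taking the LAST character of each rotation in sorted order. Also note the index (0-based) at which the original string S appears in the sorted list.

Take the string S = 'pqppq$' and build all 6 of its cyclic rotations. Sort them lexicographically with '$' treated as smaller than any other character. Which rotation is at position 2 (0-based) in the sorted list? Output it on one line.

All 6 rotations (rotation i = S[i:]+S[:i]):
  rot[0] = pqppq$
  rot[1] = qppq$p
  rot[2] = ppq$pq
  rot[3] = pq$pqp
  rot[4] = q$pqpp
  rot[5] = $pqppq
Sorted (with $ < everything):
  sorted[0] = $pqppq
  sorted[1] = ppq$pq
  sorted[2] = pq$pqp
  sorted[3] = pqppq$
  sorted[4] = q$pqpp
  sorted[5] = qppq$p
sorted[2] = pq$pqp

Answer: pq$pqp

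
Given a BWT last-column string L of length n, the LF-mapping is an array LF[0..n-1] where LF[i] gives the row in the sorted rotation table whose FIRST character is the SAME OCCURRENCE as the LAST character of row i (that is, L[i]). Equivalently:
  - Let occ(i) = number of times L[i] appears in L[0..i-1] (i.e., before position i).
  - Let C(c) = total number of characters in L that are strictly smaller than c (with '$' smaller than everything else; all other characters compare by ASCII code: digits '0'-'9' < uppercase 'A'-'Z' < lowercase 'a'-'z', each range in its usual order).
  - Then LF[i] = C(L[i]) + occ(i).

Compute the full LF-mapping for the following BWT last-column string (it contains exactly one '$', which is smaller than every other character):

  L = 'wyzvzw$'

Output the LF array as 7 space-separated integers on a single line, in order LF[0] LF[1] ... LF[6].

Char counts: '$':1, 'v':1, 'w':2, 'y':1, 'z':2
C (first-col start): C('$')=0, C('v')=1, C('w')=2, C('y')=4, C('z')=5
L[0]='w': occ=0, LF[0]=C('w')+0=2+0=2
L[1]='y': occ=0, LF[1]=C('y')+0=4+0=4
L[2]='z': occ=0, LF[2]=C('z')+0=5+0=5
L[3]='v': occ=0, LF[3]=C('v')+0=1+0=1
L[4]='z': occ=1, LF[4]=C('z')+1=5+1=6
L[5]='w': occ=1, LF[5]=C('w')+1=2+1=3
L[6]='$': occ=0, LF[6]=C('$')+0=0+0=0

Answer: 2 4 5 1 6 3 0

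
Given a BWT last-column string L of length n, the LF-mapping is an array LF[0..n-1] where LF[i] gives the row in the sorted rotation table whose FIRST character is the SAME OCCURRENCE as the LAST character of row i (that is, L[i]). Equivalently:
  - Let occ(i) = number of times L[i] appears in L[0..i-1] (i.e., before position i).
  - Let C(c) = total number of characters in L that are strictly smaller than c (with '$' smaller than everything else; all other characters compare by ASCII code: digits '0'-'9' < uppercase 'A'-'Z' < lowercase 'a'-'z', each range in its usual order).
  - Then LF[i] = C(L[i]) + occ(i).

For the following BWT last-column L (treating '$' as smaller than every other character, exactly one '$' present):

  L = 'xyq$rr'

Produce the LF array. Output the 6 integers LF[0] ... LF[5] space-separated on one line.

Char counts: '$':1, 'q':1, 'r':2, 'x':1, 'y':1
C (first-col start): C('$')=0, C('q')=1, C('r')=2, C('x')=4, C('y')=5
L[0]='x': occ=0, LF[0]=C('x')+0=4+0=4
L[1]='y': occ=0, LF[1]=C('y')+0=5+0=5
L[2]='q': occ=0, LF[2]=C('q')+0=1+0=1
L[3]='$': occ=0, LF[3]=C('$')+0=0+0=0
L[4]='r': occ=0, LF[4]=C('r')+0=2+0=2
L[5]='r': occ=1, LF[5]=C('r')+1=2+1=3

Answer: 4 5 1 0 2 3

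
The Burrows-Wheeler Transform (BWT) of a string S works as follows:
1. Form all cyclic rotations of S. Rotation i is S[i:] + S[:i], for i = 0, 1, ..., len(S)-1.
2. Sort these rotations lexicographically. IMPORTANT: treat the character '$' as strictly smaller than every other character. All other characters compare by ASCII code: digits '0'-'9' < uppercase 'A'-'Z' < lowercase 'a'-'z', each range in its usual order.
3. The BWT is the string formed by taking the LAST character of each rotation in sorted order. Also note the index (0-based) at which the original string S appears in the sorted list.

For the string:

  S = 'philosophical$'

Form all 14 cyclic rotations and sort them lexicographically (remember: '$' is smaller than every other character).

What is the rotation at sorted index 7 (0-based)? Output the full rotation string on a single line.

Answer: l$philosophica

Derivation:
All 14 rotations (rotation i = S[i:]+S[:i]):
  rot[0] = philosophical$
  rot[1] = hilosophical$p
  rot[2] = ilosophical$ph
  rot[3] = losophical$phi
  rot[4] = osophical$phil
  rot[5] = sophical$philo
  rot[6] = ophical$philos
  rot[7] = phical$philoso
  rot[8] = hical$philosop
  rot[9] = ical$philosoph
  rot[10] = cal$philosophi
  rot[11] = al$philosophic
  rot[12] = l$philosophica
  rot[13] = $philosophical
Sorted (with $ < everything):
  sorted[0] = $philosophical
  sorted[1] = al$philosophic
  sorted[2] = cal$philosophi
  sorted[3] = hical$philosop
  sorted[4] = hilosophical$p
  sorted[5] = ical$philosoph
  sorted[6] = ilosophical$ph
  sorted[7] = l$philosophica
  sorted[8] = losophical$phi
  sorted[9] = ophical$philos
  sorted[10] = osophical$phil
  sorted[11] = phical$philoso
  sorted[12] = philosophical$
  sorted[13] = sophical$philo
sorted[7] = l$philosophica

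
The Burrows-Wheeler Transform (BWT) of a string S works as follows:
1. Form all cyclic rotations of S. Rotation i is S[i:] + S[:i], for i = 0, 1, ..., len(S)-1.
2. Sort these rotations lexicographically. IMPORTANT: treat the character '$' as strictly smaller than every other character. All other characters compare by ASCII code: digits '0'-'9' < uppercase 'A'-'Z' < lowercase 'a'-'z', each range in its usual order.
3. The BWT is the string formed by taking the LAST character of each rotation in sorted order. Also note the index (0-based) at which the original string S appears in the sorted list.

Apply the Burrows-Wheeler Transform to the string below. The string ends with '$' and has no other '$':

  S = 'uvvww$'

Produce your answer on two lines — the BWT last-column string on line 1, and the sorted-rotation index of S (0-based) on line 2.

Answer: w$uvwv
1

Derivation:
All 6 rotations (rotation i = S[i:]+S[:i]):
  rot[0] = uvvww$
  rot[1] = vvww$u
  rot[2] = vww$uv
  rot[3] = ww$uvv
  rot[4] = w$uvvw
  rot[5] = $uvvww
Sorted (with $ < everything):
  sorted[0] = $uvvww  (last char: 'w')
  sorted[1] = uvvww$  (last char: '$')
  sorted[2] = vvww$u  (last char: 'u')
  sorted[3] = vww$uv  (last char: 'v')
  sorted[4] = w$uvvw  (last char: 'w')
  sorted[5] = ww$uvv  (last char: 'v')
Last column: w$uvwv
Original string S is at sorted index 1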